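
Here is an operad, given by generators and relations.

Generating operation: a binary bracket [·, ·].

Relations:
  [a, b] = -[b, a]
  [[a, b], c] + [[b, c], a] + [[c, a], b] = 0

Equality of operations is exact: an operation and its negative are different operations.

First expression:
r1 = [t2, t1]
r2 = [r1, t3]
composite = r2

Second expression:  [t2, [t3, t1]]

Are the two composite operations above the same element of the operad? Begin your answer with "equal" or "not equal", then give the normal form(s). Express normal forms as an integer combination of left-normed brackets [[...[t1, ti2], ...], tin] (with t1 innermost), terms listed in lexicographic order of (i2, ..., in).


not equal; first: -[[t1, t2], t3]; second: [[t1, t3], t2]

The first composite normalizes to -[[t1, t2], t3]
The second composite normalizes to [[t1, t3], t2]
The forms do not match — not equal.


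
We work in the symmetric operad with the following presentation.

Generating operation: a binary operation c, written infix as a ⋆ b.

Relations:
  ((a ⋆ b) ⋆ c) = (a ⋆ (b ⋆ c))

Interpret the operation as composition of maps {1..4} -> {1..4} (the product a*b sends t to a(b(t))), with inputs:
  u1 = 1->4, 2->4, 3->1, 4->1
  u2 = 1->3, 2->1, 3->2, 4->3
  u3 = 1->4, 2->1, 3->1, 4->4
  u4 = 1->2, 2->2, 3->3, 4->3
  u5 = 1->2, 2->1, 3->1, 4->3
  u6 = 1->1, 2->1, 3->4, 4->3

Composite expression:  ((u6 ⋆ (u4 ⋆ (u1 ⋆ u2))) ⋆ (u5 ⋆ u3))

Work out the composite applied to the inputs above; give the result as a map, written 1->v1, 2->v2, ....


1->4, 2->4, 3->4, 4->4

(u1 ⋆ u2) = 1->1, 2->4, 3->4, 4->1
(u4 ⋆ (u1 ⋆ u2)) = 1->2, 2->3, 3->3, 4->2
(u6 ⋆ (u4 ⋆ (u1 ⋆ u2))) = 1->1, 2->4, 3->4, 4->1
(u5 ⋆ u3) = 1->3, 2->2, 3->2, 4->3
((u6 ⋆ (u4 ⋆ (u1 ⋆ u2))) ⋆ (u5 ⋆ u3)) = 1->4, 2->4, 3->4, 4->4


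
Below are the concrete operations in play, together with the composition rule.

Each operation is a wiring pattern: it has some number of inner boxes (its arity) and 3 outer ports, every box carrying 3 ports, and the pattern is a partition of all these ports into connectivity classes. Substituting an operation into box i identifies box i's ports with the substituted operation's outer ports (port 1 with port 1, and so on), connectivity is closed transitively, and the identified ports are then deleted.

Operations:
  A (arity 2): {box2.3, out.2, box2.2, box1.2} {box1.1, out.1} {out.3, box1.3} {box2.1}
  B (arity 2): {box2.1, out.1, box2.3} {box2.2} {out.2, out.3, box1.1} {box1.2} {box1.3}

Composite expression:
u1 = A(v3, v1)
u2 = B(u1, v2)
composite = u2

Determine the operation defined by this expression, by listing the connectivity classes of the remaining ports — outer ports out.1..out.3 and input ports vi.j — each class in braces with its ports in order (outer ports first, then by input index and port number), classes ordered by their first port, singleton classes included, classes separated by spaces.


Reachability decides: close wires over B-identified ports.
the subtree at A composes to {out.1, v3.1} {out.2, v1.2, v1.3, v3.2} {out.3, v3.3} {v1.1} on (v3, v1); out.j = own outer ports
the subtree at B composes to {out.1, v2.1, v2.3} {out.2, out.3, v3.1} {v1.1} {v1.2, v1.3, v3.2} {v2.2} {v3.3} on (v3, v1, v2); out.j = own outer ports

{out.1, v2.1, v2.3} {out.2, out.3, v3.1} {v1.1} {v1.2, v1.3, v3.2} {v2.2} {v3.3}


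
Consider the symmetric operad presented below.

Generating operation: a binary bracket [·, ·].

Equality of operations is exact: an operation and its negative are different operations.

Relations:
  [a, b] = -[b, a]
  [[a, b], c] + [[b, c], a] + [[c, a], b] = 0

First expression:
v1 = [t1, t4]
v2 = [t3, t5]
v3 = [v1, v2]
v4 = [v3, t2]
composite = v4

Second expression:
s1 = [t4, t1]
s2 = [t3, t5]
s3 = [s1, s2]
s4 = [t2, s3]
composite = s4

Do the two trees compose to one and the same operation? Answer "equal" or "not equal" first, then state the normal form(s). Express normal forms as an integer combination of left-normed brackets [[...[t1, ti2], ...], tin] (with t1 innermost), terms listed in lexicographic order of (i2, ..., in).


equal — both sides give [[[[t1, t4], t3], t5], t2] - [[[[t1, t4], t5], t3], t2]

The first composite normalizes to [[[[t1, t4], t3], t5], t2] - [[[[t1, t4], t5], t3], t2]
The second composite normalizes to [[[[t1, t4], t3], t5], t2] - [[[[t1, t4], t5], t3], t2]
One common form — equal.


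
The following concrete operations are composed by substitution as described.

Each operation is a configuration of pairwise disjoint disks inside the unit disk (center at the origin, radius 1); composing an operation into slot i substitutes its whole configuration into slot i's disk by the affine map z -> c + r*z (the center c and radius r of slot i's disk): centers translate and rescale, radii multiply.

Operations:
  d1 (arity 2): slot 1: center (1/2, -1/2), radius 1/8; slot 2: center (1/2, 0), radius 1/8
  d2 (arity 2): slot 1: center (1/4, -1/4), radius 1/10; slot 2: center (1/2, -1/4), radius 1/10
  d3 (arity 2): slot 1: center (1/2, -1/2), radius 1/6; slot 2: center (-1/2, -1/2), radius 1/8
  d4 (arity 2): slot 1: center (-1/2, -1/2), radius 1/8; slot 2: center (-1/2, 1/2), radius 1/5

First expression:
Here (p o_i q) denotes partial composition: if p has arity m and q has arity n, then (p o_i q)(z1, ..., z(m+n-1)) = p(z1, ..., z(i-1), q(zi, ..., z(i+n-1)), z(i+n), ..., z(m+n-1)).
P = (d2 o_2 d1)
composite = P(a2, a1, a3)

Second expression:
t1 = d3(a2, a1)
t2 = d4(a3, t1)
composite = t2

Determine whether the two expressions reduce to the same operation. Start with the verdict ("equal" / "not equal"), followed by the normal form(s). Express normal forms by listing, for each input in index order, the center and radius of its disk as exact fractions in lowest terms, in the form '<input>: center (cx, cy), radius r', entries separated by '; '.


The first expression, normalized: a1: center (11/20, -3/10), radius 1/80; a2: center (1/4, -1/4), radius 1/10; a3: center (11/20, -1/4), radius 1/80
The second expression, normalized: a1: center (-3/5, 2/5), radius 1/40; a2: center (-2/5, 2/5), radius 1/30; a3: center (-1/2, -1/2), radius 1/8
The normal forms differ: not equal.

not equal; the first gives a1: center (11/20, -3/10), radius 1/80; a2: center (1/4, -1/4), radius 1/10; a3: center (11/20, -1/4), radius 1/80 and the second a1: center (-3/5, 2/5), radius 1/40; a2: center (-2/5, 2/5), radius 1/30; a3: center (-1/2, -1/2), radius 1/8


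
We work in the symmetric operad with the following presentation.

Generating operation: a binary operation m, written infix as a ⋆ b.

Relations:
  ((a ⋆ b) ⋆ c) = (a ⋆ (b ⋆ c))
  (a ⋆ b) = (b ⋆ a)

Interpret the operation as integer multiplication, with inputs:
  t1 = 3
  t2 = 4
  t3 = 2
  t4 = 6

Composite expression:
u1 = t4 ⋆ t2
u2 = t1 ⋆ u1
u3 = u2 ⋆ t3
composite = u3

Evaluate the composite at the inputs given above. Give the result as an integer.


144

(t4 ⋆ t2) = 24
(t1 ⋆ (t4 ⋆ t2)) = 72
((t1 ⋆ (t4 ⋆ t2)) ⋆ t3) = 144


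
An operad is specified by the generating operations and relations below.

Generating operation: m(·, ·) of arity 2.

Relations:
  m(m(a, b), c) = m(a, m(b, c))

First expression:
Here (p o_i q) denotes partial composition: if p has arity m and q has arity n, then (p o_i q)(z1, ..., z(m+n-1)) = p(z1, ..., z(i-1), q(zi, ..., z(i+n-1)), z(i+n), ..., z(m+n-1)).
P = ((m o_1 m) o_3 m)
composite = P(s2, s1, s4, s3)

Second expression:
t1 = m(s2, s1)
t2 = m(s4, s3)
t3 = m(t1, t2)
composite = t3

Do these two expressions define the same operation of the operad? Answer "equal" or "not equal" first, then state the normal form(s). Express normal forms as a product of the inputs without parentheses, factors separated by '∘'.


equal: each reduces to s2 ∘ s1 ∘ s4 ∘ s3

The first expression, normalized: s2 ∘ s1 ∘ s4 ∘ s3
The second expression, normalized: s2 ∘ s1 ∘ s4 ∘ s3
One common form — equal.


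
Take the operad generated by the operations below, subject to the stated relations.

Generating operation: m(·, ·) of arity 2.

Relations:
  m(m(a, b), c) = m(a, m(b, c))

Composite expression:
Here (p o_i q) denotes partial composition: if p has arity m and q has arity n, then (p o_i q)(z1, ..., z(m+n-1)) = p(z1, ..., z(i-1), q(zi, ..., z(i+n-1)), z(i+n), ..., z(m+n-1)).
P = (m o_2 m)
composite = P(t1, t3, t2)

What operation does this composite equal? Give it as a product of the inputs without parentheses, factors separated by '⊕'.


t1 ⊕ t3 ⊕ t2

Associativity of m dissolves the nesting; only the t-input order survives.
m(t3, t2) reduces to t3 ⊕ t2
m(t1, m(t3, t2)) reduces to t1 ⊕ t3 ⊕ t2


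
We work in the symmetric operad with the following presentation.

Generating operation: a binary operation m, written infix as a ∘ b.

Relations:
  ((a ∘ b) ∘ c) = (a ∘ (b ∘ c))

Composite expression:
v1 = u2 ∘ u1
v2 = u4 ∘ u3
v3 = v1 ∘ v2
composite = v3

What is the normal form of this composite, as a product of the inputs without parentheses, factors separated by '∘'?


Key point: m is associative — brackets drop, the u-order remains.
(u2 ∘ u1) spells out as u2 ∘ u1
(u4 ∘ u3) spells out as u4 ∘ u3
((u2 ∘ u1) ∘ (u4 ∘ u3)) spells out as u2 ∘ u1 ∘ u4 ∘ u3

u2 ∘ u1 ∘ u4 ∘ u3


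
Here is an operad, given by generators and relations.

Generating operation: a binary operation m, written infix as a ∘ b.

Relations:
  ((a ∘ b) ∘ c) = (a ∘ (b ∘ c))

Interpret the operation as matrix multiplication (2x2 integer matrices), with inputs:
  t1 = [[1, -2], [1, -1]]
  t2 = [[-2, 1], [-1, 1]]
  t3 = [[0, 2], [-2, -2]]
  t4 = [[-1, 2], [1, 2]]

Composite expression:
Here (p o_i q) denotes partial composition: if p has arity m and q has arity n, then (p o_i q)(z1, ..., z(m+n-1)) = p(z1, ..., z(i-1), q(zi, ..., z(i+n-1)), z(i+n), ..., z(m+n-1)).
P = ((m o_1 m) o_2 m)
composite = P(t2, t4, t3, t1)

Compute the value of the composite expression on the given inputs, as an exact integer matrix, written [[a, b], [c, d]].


(t4 ∘ t3) = [[-4, -6], [-4, -2]]
(t2 ∘ (t4 ∘ t3)) = [[4, 10], [0, 4]]
((t2 ∘ (t4 ∘ t3)) ∘ t1) = [[14, -18], [4, -4]]

[[14, -18], [4, -4]]


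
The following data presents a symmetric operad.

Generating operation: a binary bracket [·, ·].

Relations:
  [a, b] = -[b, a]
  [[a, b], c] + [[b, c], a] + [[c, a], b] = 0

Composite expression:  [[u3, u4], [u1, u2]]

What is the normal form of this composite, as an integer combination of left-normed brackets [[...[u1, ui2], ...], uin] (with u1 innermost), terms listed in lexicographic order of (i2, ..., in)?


-[[[u1, u2], u3], u4] + [[[u1, u2], u4], u3]


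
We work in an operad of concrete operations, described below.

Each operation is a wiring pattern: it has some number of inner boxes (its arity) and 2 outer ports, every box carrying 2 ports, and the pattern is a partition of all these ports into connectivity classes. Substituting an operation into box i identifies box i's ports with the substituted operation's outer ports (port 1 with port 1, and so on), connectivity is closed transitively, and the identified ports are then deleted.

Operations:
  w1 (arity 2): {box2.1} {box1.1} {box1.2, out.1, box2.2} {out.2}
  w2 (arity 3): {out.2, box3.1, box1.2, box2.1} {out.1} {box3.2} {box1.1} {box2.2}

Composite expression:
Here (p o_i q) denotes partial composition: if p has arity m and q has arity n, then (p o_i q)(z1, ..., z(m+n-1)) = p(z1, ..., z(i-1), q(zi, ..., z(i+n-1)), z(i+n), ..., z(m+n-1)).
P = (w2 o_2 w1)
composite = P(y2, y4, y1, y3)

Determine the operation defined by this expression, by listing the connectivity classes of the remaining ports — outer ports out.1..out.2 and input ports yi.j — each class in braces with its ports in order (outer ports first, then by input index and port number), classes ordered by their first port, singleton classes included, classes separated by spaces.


{out.1} {out.2, y1.2, y2.2, y3.1, y4.2} {y1.1} {y2.1} {y3.2} {y4.1}

Two ports join when wires chain via w2-identified ports.
through w1, on inputs (y4, y1): {out.1, y1.2, y4.2} {out.2} {y1.1} {y4.1} (out.j = stage outer ports)
through w2, on inputs (y2, y4, y1, y3): {out.1} {out.2, y1.2, y2.2, y3.1, y4.2} {y1.1} {y2.1} {y3.2} {y4.1} (out.j = stage outer ports)


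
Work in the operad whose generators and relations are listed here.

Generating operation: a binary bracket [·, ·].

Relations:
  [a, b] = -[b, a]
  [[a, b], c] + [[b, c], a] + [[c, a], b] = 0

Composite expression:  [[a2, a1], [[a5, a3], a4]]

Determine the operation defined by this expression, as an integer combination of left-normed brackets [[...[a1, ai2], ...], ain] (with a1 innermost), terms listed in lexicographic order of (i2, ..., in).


A multilinear Lie element is pinned by a1-initial words (a1 innermost).
Composite bracket: [[a2, a1], [[a5, a3], a4]]
Under [a, b] = ab - ba we get 16 signed associative words (2^4 = 16).
Coefficients come from the a1-initial words:
  word a1a2a3a5a4 has sign +1, contributing +[[[[a1, a2], a3], a5], a4]
  word a1a2a4a3a5 has sign -1, contributing -[[[[a1, a2], a4], a3], a5]
  word a1a2a4a5a3 has sign +1, contributing +[[[[a1, a2], a4], a5], a3]
  word a1a2a5a3a4 has sign -1, contributing -[[[[a1, a2], a5], a3], a4]

[[[[a1, a2], a3], a5], a4] - [[[[a1, a2], a4], a3], a5] + [[[[a1, a2], a4], a5], a3] - [[[[a1, a2], a5], a3], a4]


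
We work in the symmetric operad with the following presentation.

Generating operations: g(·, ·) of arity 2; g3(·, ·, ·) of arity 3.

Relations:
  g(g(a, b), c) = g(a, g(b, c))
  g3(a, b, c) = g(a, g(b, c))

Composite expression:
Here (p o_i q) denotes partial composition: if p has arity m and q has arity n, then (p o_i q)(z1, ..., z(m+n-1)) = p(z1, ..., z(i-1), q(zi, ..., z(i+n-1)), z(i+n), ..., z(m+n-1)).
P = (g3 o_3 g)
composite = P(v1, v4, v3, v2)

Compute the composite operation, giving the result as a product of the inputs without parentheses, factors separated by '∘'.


v1 ∘ v4 ∘ v3 ∘ v2

Key point: g3 is associative — brackets drop, the v-order remains.
g(v3, v2) reduces to v3 ∘ v2
g3(v1, v4, g(v3, v2)) reduces to v1 ∘ v4 ∘ v3 ∘ v2


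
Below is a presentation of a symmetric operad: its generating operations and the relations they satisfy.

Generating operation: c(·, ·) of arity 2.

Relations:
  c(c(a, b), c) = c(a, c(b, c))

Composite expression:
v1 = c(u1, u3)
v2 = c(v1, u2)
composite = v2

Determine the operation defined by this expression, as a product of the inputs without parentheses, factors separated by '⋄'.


u1 ⋄ u3 ⋄ u2

Every regrouping of c is equal, so read the u-inputs in written order.
c(u1, u3) collapses to u1 ⋄ u3
c(c(u1, u3), u2) collapses to u1 ⋄ u3 ⋄ u2


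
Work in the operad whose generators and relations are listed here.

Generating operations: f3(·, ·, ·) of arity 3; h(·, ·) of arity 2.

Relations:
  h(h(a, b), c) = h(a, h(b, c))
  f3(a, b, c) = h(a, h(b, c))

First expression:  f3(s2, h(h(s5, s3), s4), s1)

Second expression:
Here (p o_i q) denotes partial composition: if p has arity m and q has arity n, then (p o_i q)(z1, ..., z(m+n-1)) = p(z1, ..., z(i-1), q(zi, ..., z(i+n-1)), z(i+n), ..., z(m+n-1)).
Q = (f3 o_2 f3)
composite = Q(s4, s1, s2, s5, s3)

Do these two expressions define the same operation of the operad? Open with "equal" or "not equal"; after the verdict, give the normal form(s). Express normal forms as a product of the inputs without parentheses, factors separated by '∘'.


not equal; the first gives s2 ∘ s5 ∘ s3 ∘ s4 ∘ s1 and the second s4 ∘ s1 ∘ s2 ∘ s5 ∘ s3

The first composite normalizes to s2 ∘ s5 ∘ s3 ∘ s4 ∘ s1
The second composite normalizes to s4 ∘ s1 ∘ s2 ∘ s5 ∘ s3
Different reductions; not equal.


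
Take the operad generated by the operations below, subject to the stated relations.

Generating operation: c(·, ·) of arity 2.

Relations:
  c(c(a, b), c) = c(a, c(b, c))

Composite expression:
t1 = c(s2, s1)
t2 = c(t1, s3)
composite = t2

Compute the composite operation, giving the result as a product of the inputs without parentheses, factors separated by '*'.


The c-tree's shape is irrelevant; the s-reading-order decides.
c(s2, s1) linearizes to s2 * s1
c(c(s2, s1), s3) linearizes to s2 * s1 * s3

s2 * s1 * s3


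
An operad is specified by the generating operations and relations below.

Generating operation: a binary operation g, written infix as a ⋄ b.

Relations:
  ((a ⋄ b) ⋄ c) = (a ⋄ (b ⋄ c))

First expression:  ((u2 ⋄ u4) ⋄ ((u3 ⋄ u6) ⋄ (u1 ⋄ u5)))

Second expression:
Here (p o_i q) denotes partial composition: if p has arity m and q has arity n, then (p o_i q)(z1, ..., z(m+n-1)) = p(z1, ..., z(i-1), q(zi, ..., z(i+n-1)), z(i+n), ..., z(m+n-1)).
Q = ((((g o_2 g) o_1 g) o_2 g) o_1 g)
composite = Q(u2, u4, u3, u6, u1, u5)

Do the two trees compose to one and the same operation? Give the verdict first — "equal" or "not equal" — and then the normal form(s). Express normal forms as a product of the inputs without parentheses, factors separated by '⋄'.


In normal form, the first expression is u2 ⋄ u4 ⋄ u3 ⋄ u6 ⋄ u1 ⋄ u5
In normal form, the second expression is u2 ⋄ u4 ⋄ u3 ⋄ u6 ⋄ u1 ⋄ u5
Both agree, so they are equal.

equal — both sides give u2 ⋄ u4 ⋄ u3 ⋄ u6 ⋄ u1 ⋄ u5


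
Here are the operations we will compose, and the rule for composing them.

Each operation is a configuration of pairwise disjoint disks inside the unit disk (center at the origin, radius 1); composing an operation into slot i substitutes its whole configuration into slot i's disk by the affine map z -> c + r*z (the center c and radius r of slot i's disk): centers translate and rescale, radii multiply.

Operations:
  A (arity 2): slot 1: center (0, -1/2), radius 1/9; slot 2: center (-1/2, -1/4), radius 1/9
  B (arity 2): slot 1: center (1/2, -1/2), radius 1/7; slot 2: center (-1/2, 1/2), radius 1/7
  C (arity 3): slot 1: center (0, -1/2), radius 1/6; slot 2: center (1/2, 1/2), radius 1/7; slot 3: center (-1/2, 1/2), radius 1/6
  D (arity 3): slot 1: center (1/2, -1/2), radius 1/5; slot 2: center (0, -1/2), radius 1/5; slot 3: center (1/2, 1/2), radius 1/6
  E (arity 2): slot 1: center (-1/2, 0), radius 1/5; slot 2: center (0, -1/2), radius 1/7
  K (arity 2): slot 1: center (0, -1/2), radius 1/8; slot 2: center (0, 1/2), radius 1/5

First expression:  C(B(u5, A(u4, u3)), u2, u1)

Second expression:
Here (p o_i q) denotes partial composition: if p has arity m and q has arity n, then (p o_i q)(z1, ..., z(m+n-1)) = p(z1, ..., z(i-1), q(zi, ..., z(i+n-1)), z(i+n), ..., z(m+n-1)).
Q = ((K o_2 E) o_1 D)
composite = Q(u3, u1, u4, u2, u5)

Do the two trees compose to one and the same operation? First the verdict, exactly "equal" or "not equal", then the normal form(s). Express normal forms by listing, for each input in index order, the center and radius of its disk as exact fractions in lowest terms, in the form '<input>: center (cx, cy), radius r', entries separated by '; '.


Reducing the first expression gives u1: center (-1/2, 1/2), radius 1/6; u2: center (1/2, 1/2), radius 1/7; u3: center (-2/21, -71/168), radius 1/378; u4: center (-1/12, -3/7), radius 1/378; u5: center (1/12, -7/12), radius 1/42
Reducing the second expression gives u1: center (0, -9/16), radius 1/40; u2: center (-1/10, 1/2), radius 1/25; u3: center (1/16, -9/16), radius 1/40; u4: center (1/16, -7/16), radius 1/48; u5: center (0, 2/5), radius 1/35
The normal forms differ: not equal.

not equal — first u1: center (-1/2, 1/2), radius 1/6; u2: center (1/2, 1/2), radius 1/7; u3: center (-2/21, -71/168), radius 1/378; u4: center (-1/12, -3/7), radius 1/378; u5: center (1/12, -7/12), radius 1/42, second u1: center (0, -9/16), radius 1/40; u2: center (-1/10, 1/2), radius 1/25; u3: center (1/16, -9/16), radius 1/40; u4: center (1/16, -7/16), radius 1/48; u5: center (0, 2/5), radius 1/35


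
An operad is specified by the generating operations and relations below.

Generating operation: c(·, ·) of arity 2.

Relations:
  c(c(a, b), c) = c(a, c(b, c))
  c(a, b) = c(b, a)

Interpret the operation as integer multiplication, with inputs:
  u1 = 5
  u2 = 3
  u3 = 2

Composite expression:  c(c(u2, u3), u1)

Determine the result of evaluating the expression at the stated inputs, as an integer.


c(u2, u3) = 6
c(c(u2, u3), u1) = 30

30


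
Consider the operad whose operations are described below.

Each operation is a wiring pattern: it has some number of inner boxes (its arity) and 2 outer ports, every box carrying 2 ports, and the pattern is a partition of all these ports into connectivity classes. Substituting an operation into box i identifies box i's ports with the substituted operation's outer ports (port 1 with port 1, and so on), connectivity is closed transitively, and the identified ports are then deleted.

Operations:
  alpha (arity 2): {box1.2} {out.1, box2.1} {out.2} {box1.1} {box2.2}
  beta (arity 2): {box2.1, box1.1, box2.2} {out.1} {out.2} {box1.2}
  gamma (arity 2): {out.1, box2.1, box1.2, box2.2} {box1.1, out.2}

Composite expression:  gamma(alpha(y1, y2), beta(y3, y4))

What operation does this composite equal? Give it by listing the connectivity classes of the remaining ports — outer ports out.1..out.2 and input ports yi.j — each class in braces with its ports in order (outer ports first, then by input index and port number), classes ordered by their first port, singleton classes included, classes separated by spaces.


{out.1} {out.2, y2.1} {y1.1} {y1.2} {y2.2} {y3.1, y4.1, y4.2} {y3.2}


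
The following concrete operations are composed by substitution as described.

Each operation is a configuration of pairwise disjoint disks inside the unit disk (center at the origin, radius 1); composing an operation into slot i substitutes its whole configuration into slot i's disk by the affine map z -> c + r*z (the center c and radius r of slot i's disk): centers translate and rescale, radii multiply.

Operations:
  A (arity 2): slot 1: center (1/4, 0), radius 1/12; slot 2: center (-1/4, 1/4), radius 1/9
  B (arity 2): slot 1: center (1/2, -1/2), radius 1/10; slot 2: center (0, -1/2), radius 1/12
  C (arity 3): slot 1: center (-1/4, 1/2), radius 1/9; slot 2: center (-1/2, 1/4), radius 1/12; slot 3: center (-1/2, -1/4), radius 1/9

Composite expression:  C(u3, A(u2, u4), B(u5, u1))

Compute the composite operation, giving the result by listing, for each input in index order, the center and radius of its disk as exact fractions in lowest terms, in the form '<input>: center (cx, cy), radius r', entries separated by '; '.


u1: center (-1/2, -11/36), radius 1/108; u2: center (-23/48, 1/4), radius 1/144; u3: center (-1/4, 1/2), radius 1/9; u4: center (-25/48, 13/48), radius 1/108; u5: center (-4/9, -11/36), radius 1/90

Affine substitution under C: radii multiply and u-centers shift.
for u3, the 1-step affine chain lands on center (-1/4, 1/2), radius 1/9
for u2, the 2-step affine chain lands on center (-23/48, 1/4), radius 1/144
for u4, the 2-step affine chain lands on center (-25/48, 13/48), radius 1/108
for u5, the 2-step affine chain lands on center (-4/9, -11/36), radius 1/90
for u1, the 2-step affine chain lands on center (-1/2, -11/36), radius 1/108


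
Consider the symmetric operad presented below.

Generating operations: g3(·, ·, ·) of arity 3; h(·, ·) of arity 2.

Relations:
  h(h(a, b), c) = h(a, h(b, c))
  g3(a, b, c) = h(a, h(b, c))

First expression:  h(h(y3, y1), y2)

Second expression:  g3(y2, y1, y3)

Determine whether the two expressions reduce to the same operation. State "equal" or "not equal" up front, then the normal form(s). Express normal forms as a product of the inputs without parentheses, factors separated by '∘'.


not equal: they reduce to y3 ∘ y1 ∘ y2 and y2 ∘ y1 ∘ y3

In normal form, the first expression is y3 ∘ y1 ∘ y2
In normal form, the second expression is y2 ∘ y1 ∘ y3
Different reductions; not equal.


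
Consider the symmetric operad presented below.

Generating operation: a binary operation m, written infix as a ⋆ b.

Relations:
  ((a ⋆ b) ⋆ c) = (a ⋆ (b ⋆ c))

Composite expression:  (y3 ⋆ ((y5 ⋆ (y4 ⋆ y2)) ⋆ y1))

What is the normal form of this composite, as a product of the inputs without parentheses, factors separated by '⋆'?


y3 ⋆ y5 ⋆ y4 ⋆ y2 ⋆ y1

Every regrouping of m is equal, so read the y-inputs in written order.
(y4 ⋆ y2) reduces to y4 ⋆ y2
(y5 ⋆ (y4 ⋆ y2)) reduces to y5 ⋆ y4 ⋆ y2
((y5 ⋆ (y4 ⋆ y2)) ⋆ y1) reduces to y5 ⋆ y4 ⋆ y2 ⋆ y1
(y3 ⋆ ((y5 ⋆ (y4 ⋆ y2)) ⋆ y1)) reduces to y3 ⋆ y5 ⋆ y4 ⋆ y2 ⋆ y1


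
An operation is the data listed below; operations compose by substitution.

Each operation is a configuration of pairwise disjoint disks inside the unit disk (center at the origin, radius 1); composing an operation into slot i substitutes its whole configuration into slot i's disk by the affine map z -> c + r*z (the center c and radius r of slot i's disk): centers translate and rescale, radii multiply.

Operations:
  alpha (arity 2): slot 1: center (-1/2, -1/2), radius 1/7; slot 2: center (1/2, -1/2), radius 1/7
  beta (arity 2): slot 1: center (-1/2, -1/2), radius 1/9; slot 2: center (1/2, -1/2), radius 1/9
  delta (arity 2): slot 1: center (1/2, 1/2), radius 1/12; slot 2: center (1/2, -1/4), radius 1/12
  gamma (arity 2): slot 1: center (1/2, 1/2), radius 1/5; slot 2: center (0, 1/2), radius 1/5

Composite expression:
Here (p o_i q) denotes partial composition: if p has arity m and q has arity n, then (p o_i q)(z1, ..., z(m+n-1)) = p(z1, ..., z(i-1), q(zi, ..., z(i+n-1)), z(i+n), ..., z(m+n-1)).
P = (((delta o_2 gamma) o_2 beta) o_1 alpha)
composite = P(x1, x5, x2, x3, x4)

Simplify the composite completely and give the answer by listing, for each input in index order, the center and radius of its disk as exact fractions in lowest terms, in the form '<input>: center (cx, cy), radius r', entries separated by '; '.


x1: center (11/24, 11/24), radius 1/84; x2: center (8/15, -13/60), radius 1/540; x3: center (11/20, -13/60), radius 1/540; x4: center (1/2, -5/24), radius 1/60; x5: center (13/24, 11/24), radius 1/84

Only the slot chain above each x matters under delta; compose those maps.
tracing x1 down its 2-map path: center (11/24, 11/24), radius 1/84
tracing x5 down its 2-map path: center (13/24, 11/24), radius 1/84
tracing x2 down its 3-map path: center (8/15, -13/60), radius 1/540
tracing x3 down its 3-map path: center (11/20, -13/60), radius 1/540
tracing x4 down its 2-map path: center (1/2, -5/24), radius 1/60


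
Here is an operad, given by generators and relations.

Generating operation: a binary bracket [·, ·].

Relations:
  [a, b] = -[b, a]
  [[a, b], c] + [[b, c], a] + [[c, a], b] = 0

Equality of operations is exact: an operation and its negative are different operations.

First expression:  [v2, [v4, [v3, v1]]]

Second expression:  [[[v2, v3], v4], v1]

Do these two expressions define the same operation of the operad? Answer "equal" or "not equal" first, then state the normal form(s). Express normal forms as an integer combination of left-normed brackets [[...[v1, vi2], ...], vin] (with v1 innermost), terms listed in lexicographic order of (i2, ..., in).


not equal; the first gives -[[[v1, v3], v4], v2] and the second -[[[v1, v2], v3], v4] + [[[v1, v3], v2], v4] + [[[v1, v4], v2], v3] - [[[v1, v4], v3], v2]

In normal form, the first expression is -[[[v1, v3], v4], v2]
In normal form, the second expression is -[[[v1, v2], v3], v4] + [[[v1, v3], v2], v4] + [[[v1, v4], v2], v3] - [[[v1, v4], v3], v2]
They disagree, so not equal.


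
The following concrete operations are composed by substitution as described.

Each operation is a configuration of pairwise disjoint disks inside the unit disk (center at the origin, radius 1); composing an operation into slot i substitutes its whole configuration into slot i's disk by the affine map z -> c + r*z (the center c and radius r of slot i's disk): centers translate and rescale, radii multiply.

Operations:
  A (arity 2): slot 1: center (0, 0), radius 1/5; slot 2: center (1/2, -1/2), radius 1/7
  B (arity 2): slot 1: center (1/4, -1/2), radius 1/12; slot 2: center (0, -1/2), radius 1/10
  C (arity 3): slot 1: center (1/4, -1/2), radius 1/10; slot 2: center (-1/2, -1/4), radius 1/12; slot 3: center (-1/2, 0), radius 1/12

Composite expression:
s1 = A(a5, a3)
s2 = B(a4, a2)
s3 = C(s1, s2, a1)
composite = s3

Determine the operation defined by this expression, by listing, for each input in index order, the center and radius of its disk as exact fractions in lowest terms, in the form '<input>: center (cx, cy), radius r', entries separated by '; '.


a1: center (-1/2, 0), radius 1/12; a2: center (-1/2, -7/24), radius 1/120; a3: center (3/10, -11/20), radius 1/70; a4: center (-23/48, -7/24), radius 1/144; a5: center (1/4, -1/2), radius 1/50

Only the slot chain above each a matters under C; compose those maps.
input a5: composing its 2 substitution steps yields center (1/4, -1/2), radius 1/50
input a3: composing its 2 substitution steps yields center (3/10, -11/20), radius 1/70
input a4: composing its 2 substitution steps yields center (-23/48, -7/24), radius 1/144
input a2: composing its 2 substitution steps yields center (-1/2, -7/24), radius 1/120
input a1: composing its 1 substitution step yields center (-1/2, 0), radius 1/12


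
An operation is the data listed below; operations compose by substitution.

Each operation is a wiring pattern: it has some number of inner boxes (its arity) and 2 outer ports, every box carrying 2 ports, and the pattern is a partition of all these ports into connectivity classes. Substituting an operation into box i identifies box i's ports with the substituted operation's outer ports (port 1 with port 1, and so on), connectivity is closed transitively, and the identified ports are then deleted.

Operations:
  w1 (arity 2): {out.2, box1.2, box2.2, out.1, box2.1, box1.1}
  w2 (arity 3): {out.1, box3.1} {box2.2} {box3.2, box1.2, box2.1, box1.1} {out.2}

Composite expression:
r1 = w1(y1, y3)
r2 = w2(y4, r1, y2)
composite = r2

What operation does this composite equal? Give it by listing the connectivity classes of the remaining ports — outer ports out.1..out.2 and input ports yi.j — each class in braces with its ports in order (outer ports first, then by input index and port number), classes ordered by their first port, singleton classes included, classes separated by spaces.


{out.1, y2.1} {out.2} {y1.1, y1.2, y2.2, y3.1, y3.2, y4.1, y4.2}

Two ports join when wires chain via w2-identified ports.
w1 over (y1, y3) gives {out.1, out.2, y1.1, y1.2, y3.1, y3.2}, out.j being that stage's outer ports
w2 over (y4, y1, y3, y2) gives {out.1, y2.1} {out.2} {y1.1, y1.2, y2.2, y3.1, y3.2, y4.1, y4.2}, out.j being that stage's outer ports


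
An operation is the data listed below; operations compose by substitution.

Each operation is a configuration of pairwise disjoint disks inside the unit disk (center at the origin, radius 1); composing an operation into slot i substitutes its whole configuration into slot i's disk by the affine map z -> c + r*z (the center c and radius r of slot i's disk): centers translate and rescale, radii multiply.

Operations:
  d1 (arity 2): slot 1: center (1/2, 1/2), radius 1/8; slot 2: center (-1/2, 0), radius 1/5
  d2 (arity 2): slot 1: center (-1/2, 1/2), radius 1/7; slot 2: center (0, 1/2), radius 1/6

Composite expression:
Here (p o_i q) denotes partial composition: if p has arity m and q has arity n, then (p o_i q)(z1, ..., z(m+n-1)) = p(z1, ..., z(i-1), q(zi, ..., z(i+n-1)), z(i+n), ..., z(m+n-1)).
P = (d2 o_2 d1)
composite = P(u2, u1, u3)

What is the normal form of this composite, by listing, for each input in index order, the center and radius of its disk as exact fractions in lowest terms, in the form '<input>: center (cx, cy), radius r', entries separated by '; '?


u1: center (1/12, 7/12), radius 1/48; u2: center (-1/2, 1/2), radius 1/7; u3: center (-1/12, 1/2), radius 1/30


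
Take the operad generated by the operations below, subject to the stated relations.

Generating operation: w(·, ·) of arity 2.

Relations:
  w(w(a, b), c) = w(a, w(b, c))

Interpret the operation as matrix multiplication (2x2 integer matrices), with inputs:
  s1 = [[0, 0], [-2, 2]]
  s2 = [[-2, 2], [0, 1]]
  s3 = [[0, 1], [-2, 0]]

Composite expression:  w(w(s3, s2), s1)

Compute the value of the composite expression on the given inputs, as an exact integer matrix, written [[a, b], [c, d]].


[[-2, 2], [8, -8]]

w(s3, s2) = [[0, 1], [4, -4]]
w(w(s3, s2), s1) = [[-2, 2], [8, -8]]


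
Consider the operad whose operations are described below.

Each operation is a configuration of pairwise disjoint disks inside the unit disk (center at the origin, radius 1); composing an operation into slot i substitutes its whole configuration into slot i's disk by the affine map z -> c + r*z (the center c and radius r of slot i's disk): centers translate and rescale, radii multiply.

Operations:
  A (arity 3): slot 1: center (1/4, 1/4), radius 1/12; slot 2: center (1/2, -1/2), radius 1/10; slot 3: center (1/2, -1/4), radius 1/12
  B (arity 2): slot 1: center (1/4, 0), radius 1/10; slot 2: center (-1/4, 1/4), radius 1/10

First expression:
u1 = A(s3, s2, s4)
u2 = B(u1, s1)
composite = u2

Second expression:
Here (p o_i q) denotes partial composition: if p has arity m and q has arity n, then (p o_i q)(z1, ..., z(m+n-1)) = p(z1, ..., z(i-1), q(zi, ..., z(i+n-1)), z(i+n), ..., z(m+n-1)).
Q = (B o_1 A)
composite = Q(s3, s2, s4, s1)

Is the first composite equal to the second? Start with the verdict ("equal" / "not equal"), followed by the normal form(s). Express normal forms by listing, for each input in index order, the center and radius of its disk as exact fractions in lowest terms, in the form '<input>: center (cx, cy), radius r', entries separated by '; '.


equal — both sides give s1: center (-1/4, 1/4), radius 1/10; s2: center (3/10, -1/20), radius 1/100; s3: center (11/40, 1/40), radius 1/120; s4: center (3/10, -1/40), radius 1/120

The first expression, normalized: s1: center (-1/4, 1/4), radius 1/10; s2: center (3/10, -1/20), radius 1/100; s3: center (11/40, 1/40), radius 1/120; s4: center (3/10, -1/40), radius 1/120
The second expression, normalized: s1: center (-1/4, 1/4), radius 1/10; s2: center (3/10, -1/20), radius 1/100; s3: center (11/40, 1/40), radius 1/120; s4: center (3/10, -1/40), radius 1/120
The forms coincide; equal.


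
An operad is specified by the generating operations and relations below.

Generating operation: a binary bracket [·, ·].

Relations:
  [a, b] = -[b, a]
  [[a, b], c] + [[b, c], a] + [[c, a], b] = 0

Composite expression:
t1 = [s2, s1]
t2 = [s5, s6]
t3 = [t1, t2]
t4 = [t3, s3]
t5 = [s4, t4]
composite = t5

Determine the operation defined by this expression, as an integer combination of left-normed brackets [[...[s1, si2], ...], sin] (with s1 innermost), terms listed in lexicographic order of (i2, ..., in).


A multilinear Lie element is pinned by s1-initial words (s1 innermost).
Composite bracket: [s4, [[[s2, s1], [s5, s6]], s3]]
Applying ab - ba throughout gives 32 signed words (2^5 = 32).
Keep just the words that open with s1:
  s1s2s5s6s3s4 (sign +1) contributes +[[[[[s1, s2], s5], s6], s3], s4]
  s1s2s6s5s3s4 (sign -1) contributes -[[[[[s1, s2], s6], s5], s3], s4]

[[[[[s1, s2], s5], s6], s3], s4] - [[[[[s1, s2], s6], s5], s3], s4]


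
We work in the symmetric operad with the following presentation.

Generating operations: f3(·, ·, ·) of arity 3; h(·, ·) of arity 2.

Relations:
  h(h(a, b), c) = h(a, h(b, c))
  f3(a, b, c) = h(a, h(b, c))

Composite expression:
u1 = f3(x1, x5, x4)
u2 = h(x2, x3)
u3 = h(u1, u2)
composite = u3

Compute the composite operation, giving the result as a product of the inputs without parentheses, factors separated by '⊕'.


x1 ⊕ x5 ⊕ x4 ⊕ x2 ⊕ x3

Every regrouping of h is equal, so read the x-inputs in written order.
f3(x1, x5, x4) reduces to x1 ⊕ x5 ⊕ x4
h(x2, x3) reduces to x2 ⊕ x3
h(f3(x1, x5, x4), h(x2, x3)) reduces to x1 ⊕ x5 ⊕ x4 ⊕ x2 ⊕ x3


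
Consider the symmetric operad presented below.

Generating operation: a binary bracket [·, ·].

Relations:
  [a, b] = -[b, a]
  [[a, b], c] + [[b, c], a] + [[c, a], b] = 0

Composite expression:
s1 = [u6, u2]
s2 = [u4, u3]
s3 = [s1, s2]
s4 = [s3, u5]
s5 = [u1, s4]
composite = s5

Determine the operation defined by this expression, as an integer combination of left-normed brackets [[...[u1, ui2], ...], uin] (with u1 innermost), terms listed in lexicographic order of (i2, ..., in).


Skip Jacobi rewriting: expand, keep u1-initial words, read off terms.
Composite bracket: [u1, [[[u6, u2], [u4, u3]], u5]]
Expanding via [a, b] = ab - ba: 32 signed words (2^5 = 32).
Words beginning with u1 determine it all:
  u1u2u6u3u4u5 appears with sign +1, giving the term +[[[[[u1, u2], u6], u3], u4], u5]
  u1u2u6u4u3u5 appears with sign -1, giving the term -[[[[[u1, u2], u6], u4], u3], u5]
  u1u3u4u2u6u5 appears with sign -1, giving the term -[[[[[u1, u3], u4], u2], u6], u5]
  u1u3u4u6u2u5 appears with sign +1, giving the term +[[[[[u1, u3], u4], u6], u2], u5]
  u1u4u3u2u6u5 appears with sign +1, giving the term +[[[[[u1, u4], u3], u2], u6], u5]
  u1u4u3u6u2u5 appears with sign -1, giving the term -[[[[[u1, u4], u3], u6], u2], u5]
  u1u5u2u6u3u4 appears with sign -1, giving the term -[[[[[u1, u5], u2], u6], u3], u4]
  u1u5u2u6u4u3 appears with sign +1, giving the term +[[[[[u1, u5], u2], u6], u4], u3]
  u1u5u3u4u2u6 appears with sign +1, giving the term +[[[[[u1, u5], u3], u4], u2], u6]
  u1u5u3u4u6u2 appears with sign -1, giving the term -[[[[[u1, u5], u3], u4], u6], u2]
  u1u5u4u3u2u6 appears with sign -1, giving the term -[[[[[u1, u5], u4], u3], u2], u6]
  u1u5u4u3u6u2 appears with sign +1, giving the term +[[[[[u1, u5], u4], u3], u6], u2]
  u1u5u6u2u3u4 appears with sign +1, giving the term +[[[[[u1, u5], u6], u2], u3], u4]
  u1u5u6u2u4u3 appears with sign -1, giving the term -[[[[[u1, u5], u6], u2], u4], u3]
  u1u6u2u3u4u5 appears with sign -1, giving the term -[[[[[u1, u6], u2], u3], u4], u5]
  u1u6u2u4u3u5 appears with sign +1, giving the term +[[[[[u1, u6], u2], u4], u3], u5]

[[[[[u1, u2], u6], u3], u4], u5] - [[[[[u1, u2], u6], u4], u3], u5] - [[[[[u1, u3], u4], u2], u6], u5] + [[[[[u1, u3], u4], u6], u2], u5] + [[[[[u1, u4], u3], u2], u6], u5] - [[[[[u1, u4], u3], u6], u2], u5] - [[[[[u1, u5], u2], u6], u3], u4] + [[[[[u1, u5], u2], u6], u4], u3] + [[[[[u1, u5], u3], u4], u2], u6] - [[[[[u1, u5], u3], u4], u6], u2] - [[[[[u1, u5], u4], u3], u2], u6] + [[[[[u1, u5], u4], u3], u6], u2] + [[[[[u1, u5], u6], u2], u3], u4] - [[[[[u1, u5], u6], u2], u4], u3] - [[[[[u1, u6], u2], u3], u4], u5] + [[[[[u1, u6], u2], u4], u3], u5]


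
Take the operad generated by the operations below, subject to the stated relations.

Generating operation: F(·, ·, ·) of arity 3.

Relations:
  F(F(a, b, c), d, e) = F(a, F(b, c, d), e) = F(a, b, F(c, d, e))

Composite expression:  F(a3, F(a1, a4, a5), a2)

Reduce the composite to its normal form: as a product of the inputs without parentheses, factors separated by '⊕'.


Key point: F is associative — brackets drop, the a-order remains.
F(a1, a4, a5) reduces to a1 ⊕ a4 ⊕ a5
F(a3, F(a1, a4, a5), a2) reduces to a3 ⊕ a1 ⊕ a4 ⊕ a5 ⊕ a2

a3 ⊕ a1 ⊕ a4 ⊕ a5 ⊕ a2


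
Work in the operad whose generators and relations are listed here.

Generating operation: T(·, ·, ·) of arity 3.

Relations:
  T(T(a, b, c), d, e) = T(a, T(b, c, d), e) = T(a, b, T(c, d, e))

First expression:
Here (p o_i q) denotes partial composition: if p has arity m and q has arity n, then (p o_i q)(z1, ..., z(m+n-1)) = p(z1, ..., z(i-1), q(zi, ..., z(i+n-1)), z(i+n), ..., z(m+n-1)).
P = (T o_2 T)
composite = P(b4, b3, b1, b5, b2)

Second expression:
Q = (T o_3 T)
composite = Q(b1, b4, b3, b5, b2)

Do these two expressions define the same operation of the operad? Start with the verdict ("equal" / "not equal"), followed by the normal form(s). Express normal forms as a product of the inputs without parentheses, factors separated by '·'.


not equal; the first gives b4 · b3 · b1 · b5 · b2 and the second b1 · b4 · b3 · b5 · b2

The first expression, normalized: b4 · b3 · b1 · b5 · b2
The second expression, normalized: b1 · b4 · b3 · b5 · b2
No match — not equal.
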